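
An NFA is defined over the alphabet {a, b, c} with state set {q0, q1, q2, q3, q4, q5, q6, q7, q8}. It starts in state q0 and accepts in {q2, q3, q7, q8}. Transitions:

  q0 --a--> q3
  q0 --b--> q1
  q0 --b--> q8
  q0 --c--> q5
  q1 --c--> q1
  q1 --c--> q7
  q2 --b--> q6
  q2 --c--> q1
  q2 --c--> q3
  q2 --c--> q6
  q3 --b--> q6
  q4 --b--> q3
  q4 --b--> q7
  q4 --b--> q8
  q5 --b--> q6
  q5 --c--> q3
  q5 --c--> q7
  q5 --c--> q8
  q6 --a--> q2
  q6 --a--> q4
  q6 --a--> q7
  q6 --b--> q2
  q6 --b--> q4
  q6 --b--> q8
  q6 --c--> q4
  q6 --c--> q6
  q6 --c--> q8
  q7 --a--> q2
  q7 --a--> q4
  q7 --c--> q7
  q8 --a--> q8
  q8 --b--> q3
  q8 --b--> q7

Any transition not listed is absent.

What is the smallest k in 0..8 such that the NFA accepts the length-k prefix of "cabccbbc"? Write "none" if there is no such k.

none

Start in {q0}.
Read 'c': {q0} → {q5}.
Read 'a': {q5} → ∅.
The set is empty and remains empty for the remaining 6 symbols.
No reachable set along the way intersects F.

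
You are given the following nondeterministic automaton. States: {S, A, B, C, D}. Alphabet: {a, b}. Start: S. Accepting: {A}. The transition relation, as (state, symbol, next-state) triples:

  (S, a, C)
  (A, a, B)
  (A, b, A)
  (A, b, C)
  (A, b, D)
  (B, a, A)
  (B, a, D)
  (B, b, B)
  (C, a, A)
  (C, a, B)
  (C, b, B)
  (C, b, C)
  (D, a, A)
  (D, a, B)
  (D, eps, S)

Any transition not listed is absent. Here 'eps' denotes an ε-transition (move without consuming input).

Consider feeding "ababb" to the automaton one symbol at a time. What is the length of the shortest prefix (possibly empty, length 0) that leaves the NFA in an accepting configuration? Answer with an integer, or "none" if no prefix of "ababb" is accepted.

Start in {S}.
Read 'a': S→{C}; now {C}.
Read 'b': C→{B, C}; now {B, C}.
Read 'a': B→{A, D}, C→{A, B}; union {A, B, D}; ε-closure = {S, A, B, D}.
None of the earlier sets intersect F, but {S, A, B, D} does.

3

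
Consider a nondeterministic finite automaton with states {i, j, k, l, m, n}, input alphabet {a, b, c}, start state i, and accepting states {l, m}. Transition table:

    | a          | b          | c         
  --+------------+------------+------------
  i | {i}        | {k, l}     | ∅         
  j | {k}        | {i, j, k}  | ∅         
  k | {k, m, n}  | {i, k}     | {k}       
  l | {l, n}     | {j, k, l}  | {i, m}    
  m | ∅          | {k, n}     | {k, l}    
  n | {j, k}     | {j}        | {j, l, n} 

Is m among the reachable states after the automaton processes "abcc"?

Start in {i}.
Read 'a': {i} → {i}.
Read 'b': {i} → {k, l}.
Read 'c': {k, l} → {i, k, m}.
Read 'c': {i, k, m} → {k, l}.
State m is not in {k, l}.

No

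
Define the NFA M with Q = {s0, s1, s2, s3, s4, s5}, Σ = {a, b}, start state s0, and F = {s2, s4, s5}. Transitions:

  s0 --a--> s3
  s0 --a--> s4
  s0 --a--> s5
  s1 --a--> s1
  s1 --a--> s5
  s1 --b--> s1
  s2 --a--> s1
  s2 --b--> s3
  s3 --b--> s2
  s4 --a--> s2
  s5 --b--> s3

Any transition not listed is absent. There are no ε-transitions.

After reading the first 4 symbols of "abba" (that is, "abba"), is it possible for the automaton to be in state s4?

No

Start in {s0}.
Read 'a': s0→{s3, s4, s5}; now {s3, s4, s5}.
Read 'b': s3→{s2}, s4→∅, s5→{s3}; now {s2, s3}.
Read 'b': s2→{s3}, s3→{s2}; now {s2, s3}.
Read 'a': s2→{s1}, s3→∅; now {s1}.
State s4 is not in {s1}.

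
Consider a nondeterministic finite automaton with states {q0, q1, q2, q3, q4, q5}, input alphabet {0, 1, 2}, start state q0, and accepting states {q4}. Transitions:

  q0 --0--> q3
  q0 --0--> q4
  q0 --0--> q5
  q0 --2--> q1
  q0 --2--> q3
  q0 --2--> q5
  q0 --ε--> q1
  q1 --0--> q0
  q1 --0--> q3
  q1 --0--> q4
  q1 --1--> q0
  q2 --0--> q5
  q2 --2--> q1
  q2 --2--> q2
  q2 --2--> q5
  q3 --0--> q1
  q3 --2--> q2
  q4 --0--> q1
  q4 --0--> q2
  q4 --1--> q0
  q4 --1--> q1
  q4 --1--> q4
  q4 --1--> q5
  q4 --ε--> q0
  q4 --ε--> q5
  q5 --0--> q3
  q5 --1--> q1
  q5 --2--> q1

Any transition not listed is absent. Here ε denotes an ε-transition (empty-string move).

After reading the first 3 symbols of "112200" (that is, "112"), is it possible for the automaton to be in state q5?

Yes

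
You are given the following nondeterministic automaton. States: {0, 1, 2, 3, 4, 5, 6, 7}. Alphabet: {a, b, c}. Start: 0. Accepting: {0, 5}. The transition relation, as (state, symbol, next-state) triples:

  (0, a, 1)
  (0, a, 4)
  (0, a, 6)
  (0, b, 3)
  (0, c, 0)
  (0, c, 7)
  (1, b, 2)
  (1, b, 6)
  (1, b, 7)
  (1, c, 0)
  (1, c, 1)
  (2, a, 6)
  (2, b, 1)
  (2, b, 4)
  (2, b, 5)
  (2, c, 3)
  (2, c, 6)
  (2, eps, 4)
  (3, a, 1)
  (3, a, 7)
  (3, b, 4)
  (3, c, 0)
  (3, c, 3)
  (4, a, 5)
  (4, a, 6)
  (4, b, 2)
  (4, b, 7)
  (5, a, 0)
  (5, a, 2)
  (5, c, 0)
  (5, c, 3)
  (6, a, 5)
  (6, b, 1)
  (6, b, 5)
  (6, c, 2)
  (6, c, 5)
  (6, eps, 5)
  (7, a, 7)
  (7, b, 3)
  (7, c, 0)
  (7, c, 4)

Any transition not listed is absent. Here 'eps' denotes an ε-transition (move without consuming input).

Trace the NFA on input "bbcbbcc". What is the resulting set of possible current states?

∅

Start in {0}.
Read 'b': {0} → {3}.
Read 'b': {3} → {4}.
Read 'c': {4} → ∅.
The set is empty and remains empty for the remaining 4 symbols.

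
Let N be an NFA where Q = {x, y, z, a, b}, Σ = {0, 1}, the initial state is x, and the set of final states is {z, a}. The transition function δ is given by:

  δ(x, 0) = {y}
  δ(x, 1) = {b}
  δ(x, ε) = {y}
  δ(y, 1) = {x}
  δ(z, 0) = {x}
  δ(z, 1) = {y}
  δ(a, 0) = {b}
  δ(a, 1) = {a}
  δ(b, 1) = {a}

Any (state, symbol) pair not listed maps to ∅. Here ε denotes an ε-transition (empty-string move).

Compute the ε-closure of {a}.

{a}

Begin with {a}.
No ε-moves leave this set, so the closure equals the set itself.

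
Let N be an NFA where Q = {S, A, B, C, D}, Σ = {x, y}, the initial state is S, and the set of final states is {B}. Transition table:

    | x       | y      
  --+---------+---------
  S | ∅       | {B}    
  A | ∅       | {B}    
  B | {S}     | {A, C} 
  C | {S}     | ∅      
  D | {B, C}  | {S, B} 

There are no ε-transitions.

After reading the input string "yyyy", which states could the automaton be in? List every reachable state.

{A, C}

Start in {S}.
Read 'y': S→{B}; now {B}.
Read 'y': B→{A, C}; now {A, C}.
Read 'y': A→{B}, C→∅; now {B}.
Read 'y': B→{A, C}; now {A, C}.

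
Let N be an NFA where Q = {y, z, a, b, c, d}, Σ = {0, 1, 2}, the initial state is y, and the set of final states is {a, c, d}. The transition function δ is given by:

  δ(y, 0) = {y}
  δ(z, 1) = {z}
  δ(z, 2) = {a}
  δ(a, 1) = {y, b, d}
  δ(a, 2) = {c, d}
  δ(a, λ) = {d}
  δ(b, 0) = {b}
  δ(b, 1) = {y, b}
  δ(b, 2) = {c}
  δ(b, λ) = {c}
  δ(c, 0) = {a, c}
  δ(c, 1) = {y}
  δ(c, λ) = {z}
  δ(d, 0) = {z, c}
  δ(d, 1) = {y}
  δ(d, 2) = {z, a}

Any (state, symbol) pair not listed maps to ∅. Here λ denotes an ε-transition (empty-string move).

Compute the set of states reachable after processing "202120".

∅

Start in {y}.
Read '2': y→∅; now ∅.
The set is empty and remains empty for the remaining 5 symbols.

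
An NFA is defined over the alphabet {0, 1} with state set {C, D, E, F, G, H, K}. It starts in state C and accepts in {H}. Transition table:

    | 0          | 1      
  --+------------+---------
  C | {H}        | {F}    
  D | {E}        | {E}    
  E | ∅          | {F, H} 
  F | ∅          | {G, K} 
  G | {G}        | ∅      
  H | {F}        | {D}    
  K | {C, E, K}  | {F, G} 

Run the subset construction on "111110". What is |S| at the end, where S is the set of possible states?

1

Start in {C}.
Read '1': C→{F}; now {F}.
Read '1': F→{G, K}; now {G, K}.
Read '1': G→∅, K→{F, G}; now {F, G}.
Read '1': F→{G, K}, G→∅; now {G, K}.
Read '1': G→∅, K→{F, G}; now {F, G}.
Read '0': F→∅, G→{G}; now {G}.
That set has 1 state.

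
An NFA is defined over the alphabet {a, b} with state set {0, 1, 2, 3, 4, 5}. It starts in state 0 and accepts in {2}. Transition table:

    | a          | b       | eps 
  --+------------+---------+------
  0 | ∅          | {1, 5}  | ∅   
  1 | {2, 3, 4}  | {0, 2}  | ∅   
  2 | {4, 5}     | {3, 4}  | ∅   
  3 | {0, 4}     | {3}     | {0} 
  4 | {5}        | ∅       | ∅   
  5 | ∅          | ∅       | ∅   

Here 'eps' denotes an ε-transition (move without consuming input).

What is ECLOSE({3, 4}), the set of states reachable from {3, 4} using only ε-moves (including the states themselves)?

Begin with {3, 4}.
ε-move 3 → 0; add 0.

{0, 3, 4}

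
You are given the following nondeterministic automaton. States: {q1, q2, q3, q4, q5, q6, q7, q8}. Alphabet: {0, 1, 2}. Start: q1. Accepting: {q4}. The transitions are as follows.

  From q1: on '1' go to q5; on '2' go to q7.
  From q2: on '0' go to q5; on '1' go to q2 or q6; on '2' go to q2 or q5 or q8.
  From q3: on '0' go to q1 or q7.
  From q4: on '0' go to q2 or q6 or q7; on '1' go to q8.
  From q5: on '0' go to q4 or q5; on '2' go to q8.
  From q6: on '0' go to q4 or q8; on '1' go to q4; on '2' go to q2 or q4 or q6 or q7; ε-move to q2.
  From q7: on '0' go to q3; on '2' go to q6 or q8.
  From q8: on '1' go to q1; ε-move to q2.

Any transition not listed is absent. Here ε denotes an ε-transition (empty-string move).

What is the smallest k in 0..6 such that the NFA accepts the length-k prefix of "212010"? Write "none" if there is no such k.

none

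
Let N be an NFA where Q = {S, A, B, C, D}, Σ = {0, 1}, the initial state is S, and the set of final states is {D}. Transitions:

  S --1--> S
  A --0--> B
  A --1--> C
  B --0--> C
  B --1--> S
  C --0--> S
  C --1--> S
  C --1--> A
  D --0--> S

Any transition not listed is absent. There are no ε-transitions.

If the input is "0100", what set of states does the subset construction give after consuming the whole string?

Start in {S}.
Read '0': S→∅; now ∅.
The set is empty and remains empty for the remaining 3 symbols.

∅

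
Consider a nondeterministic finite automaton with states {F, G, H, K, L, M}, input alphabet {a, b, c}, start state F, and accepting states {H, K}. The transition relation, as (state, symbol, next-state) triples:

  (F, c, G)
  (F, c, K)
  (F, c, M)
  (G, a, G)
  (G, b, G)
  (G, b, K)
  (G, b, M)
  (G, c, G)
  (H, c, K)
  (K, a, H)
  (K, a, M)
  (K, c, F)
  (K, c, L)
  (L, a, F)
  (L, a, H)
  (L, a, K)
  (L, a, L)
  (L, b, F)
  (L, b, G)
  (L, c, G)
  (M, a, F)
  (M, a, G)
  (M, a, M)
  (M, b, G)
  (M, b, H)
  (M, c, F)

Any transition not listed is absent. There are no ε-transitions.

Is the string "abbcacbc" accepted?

Start in {F}.
Read 'a': F→∅; now ∅.
The set is empty and remains empty for the remaining 7 symbols.
The final set ∅ contains no accepting state.

No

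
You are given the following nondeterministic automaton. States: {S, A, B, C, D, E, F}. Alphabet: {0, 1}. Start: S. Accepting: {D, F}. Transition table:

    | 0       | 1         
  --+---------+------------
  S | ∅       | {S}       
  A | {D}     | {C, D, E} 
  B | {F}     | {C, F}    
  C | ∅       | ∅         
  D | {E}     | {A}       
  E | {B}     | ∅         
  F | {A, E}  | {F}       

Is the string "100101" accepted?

No

Start in {S}.
Read '1': {S} → {S}.
Read '0': {S} → ∅.
The set is empty and remains empty for the remaining 4 symbols.
The final set ∅ contains no accepting state.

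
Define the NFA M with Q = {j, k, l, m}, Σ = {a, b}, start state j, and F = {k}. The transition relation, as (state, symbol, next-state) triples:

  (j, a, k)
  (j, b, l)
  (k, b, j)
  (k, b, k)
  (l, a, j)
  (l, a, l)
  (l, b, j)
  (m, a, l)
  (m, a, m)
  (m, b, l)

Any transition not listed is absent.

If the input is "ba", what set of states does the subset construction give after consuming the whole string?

{j, l}

Start in {j}.
Read 'b': j→{l}; now {l}.
Read 'a': l→{j, l}; now {j, l}.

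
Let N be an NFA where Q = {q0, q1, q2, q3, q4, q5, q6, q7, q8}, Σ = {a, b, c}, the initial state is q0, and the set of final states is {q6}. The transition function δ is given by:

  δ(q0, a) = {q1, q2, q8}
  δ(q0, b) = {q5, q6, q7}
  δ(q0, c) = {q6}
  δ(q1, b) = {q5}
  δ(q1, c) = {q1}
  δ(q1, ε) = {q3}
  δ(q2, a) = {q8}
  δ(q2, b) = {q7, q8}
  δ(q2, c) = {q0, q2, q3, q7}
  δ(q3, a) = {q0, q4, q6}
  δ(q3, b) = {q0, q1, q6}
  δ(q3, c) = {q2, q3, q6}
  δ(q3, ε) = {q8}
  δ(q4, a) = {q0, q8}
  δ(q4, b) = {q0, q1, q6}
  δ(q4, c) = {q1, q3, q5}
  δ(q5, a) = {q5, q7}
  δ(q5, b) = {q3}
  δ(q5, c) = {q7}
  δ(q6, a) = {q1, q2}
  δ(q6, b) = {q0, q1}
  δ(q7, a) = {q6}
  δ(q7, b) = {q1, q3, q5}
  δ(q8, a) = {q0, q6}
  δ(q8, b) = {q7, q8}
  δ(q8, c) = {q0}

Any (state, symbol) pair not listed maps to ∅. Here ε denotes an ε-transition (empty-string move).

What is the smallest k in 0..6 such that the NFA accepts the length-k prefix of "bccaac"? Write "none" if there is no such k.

Start in {q0}.
Read 'b': q0→{q5, q6, q7}; now {q5, q6, q7}.
None of the earlier sets intersect F, but {q5, q6, q7} does.

1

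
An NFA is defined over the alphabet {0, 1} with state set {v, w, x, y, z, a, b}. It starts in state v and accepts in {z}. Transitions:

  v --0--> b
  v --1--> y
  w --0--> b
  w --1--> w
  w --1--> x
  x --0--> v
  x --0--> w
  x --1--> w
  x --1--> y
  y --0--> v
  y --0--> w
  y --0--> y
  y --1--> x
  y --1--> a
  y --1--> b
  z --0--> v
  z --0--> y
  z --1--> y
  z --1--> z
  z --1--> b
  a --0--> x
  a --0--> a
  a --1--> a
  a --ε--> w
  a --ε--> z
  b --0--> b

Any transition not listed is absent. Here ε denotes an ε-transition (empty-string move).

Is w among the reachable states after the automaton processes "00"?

No

Start in {v}.
Read '0': v→{b}; now {b}.
Read '0': b→{b}; now {b}.
State w is not in {b}.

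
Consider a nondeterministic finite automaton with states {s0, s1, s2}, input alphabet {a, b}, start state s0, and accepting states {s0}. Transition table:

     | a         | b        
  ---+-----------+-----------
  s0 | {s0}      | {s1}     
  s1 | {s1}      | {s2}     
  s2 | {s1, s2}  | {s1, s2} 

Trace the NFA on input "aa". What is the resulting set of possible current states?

{s0}

Start in {s0}.
Read 'a': {s0} → {s0}.
Read 'a': {s0} → {s0}.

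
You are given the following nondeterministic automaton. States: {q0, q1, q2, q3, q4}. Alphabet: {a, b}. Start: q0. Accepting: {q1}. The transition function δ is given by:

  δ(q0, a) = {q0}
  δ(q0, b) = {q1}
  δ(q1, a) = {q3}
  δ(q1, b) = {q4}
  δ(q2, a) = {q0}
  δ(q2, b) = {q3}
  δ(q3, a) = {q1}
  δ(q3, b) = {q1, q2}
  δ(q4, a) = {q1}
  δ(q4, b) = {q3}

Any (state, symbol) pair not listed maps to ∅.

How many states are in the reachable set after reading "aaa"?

1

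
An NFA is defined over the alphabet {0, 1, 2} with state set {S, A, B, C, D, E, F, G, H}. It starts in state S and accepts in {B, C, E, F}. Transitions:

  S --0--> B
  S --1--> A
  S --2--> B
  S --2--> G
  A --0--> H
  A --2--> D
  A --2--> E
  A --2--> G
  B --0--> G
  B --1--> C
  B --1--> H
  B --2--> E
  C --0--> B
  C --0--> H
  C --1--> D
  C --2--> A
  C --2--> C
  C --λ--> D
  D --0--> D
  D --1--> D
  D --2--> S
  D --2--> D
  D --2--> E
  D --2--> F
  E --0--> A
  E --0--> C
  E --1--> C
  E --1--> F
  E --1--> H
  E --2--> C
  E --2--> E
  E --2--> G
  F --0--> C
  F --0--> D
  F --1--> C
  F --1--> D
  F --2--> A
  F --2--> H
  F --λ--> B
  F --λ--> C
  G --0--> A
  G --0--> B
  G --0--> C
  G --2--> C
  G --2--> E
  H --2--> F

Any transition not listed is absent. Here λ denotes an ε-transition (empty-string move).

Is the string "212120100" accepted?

No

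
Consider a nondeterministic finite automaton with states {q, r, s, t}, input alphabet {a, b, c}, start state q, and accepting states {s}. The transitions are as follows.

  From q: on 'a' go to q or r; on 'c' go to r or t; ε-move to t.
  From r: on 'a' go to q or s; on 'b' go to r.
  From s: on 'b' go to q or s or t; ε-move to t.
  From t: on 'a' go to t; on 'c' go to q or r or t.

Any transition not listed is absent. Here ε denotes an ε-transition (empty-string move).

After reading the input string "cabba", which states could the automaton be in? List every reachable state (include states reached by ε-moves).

Start: ε-closure({q}) = {q, t}.
Read 'c': {q, t} → {q, r, t}.
Read 'a': {q, r, t} → {q, r, s, t}.
Read 'b': {q, r, s, t} → {q, r, s, t}.
Read 'b': {q, r, s, t} → {q, r, s, t}.
Read 'a': {q, r, s, t} → {q, r, s, t}.

{q, r, s, t}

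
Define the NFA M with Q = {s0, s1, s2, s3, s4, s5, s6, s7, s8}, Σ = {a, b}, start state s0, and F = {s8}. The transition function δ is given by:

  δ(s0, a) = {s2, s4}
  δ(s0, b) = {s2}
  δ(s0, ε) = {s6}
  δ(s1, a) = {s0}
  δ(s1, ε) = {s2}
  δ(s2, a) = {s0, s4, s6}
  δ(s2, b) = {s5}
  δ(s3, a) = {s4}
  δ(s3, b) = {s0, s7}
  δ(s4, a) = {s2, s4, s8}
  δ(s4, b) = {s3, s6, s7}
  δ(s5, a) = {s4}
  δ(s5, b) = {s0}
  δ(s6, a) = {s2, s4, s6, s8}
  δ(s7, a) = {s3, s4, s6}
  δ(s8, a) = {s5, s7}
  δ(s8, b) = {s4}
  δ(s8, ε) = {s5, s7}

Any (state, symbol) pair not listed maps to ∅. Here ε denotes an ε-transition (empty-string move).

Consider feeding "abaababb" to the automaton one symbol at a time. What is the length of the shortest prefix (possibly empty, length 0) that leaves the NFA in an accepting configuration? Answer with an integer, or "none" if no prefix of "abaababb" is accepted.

1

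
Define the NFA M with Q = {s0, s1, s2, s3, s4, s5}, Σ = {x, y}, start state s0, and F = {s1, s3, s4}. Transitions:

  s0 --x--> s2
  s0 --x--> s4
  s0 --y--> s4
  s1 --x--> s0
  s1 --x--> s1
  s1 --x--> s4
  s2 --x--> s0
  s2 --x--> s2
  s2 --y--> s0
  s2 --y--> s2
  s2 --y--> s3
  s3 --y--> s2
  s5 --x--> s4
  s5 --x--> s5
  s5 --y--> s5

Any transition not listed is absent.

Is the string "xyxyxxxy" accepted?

Yes

Start in {s0}.
Read 'x': {s0} → {s2, s4}.
Read 'y': {s2, s4} → {s0, s2, s3}.
Read 'x': {s0, s2, s3} → {s0, s2, s4}.
Read 'y': {s0, s2, s4} → {s0, s2, s3, s4}.
Read 'x': {s0, s2, s3, s4} → {s0, s2, s4}.
Read 'x': {s0, s2, s4} → {s0, s2, s4}.
Read 'x': {s0, s2, s4} → {s0, s2, s4}.
Read 'y': {s0, s2, s4} → {s0, s2, s3, s4}.
The final set {s0, s2, s3, s4} contains the accepting states s3, s4.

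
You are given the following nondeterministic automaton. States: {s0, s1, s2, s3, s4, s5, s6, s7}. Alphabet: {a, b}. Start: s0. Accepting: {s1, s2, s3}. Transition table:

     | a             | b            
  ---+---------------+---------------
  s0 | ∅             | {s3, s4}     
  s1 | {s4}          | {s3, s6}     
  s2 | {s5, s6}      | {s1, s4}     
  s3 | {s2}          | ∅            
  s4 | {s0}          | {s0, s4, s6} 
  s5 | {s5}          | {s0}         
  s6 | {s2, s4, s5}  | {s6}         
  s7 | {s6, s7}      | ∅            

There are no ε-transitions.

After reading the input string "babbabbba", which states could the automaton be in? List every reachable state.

Start in {s0}.
Read 'b': s0→{s3, s4}; now {s3, s4}.
Read 'a': s3→{s2}, s4→{s0}; now {s0, s2}.
Read 'b': s0→{s3, s4}, s2→{s1, s4}; now {s1, s3, s4}.
Read 'b': s1→{s3, s6}, s3→∅, s4→{s0, s4, s6}; now {s0, s3, s4, s6}.
Read 'a': s0→∅, s3→{s2}, s4→{s0}, s6→{s2, s4, s5}; now {s0, s2, s4, s5}.
Read 'b': s0→{s3, s4}, s2→{s1, s4}, s4→{s0, s4, s6}, s5→{s0}; now {s0, s1, s3, s4, s6}.
Read 'b': s0→{s3, s4}, s1→{s3, s6}, s3→∅, s4→{s0, s4, s6}, s6→{s6}; now {s0, s3, s4, s6}.
Read 'b': s0→{s3, s4}, s3→∅, s4→{s0, s4, s6}, s6→{s6}; now {s0, s3, s4, s6}.
Read 'a': s0→∅, s3→{s2}, s4→{s0}, s6→{s2, s4, s5}; now {s0, s2, s4, s5}.

{s0, s2, s4, s5}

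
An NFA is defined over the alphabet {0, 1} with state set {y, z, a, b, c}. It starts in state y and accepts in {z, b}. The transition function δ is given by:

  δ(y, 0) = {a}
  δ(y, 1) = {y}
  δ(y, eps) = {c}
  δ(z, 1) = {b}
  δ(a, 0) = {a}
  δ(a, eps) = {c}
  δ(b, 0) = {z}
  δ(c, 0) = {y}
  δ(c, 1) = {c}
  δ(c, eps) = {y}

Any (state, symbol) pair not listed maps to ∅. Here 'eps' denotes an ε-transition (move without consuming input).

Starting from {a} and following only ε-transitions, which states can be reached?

Begin with {a}.
ε-move a → c; add c.
ε-move c → y; add y.

{y, a, c}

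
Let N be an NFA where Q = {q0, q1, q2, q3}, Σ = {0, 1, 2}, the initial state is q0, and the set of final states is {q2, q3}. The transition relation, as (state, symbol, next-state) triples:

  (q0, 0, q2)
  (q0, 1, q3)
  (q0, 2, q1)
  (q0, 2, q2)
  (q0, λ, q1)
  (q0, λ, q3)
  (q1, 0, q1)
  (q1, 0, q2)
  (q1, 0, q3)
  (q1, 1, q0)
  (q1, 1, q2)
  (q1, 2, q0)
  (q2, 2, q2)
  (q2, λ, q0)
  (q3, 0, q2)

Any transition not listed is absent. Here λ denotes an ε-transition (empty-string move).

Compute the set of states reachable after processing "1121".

Start: ε-closure({q0}) = {q0, q1, q3}.
Read '1': {q0, q1, q3} → {q0, q1, q2, q3}.
Read '1': {q0, q1, q2, q3} → {q0, q1, q2, q3}.
Read '2': {q0, q1, q2, q3} → {q0, q1, q2, q3}.
Read '1': {q0, q1, q2, q3} → {q0, q1, q2, q3}.

{q0, q1, q2, q3}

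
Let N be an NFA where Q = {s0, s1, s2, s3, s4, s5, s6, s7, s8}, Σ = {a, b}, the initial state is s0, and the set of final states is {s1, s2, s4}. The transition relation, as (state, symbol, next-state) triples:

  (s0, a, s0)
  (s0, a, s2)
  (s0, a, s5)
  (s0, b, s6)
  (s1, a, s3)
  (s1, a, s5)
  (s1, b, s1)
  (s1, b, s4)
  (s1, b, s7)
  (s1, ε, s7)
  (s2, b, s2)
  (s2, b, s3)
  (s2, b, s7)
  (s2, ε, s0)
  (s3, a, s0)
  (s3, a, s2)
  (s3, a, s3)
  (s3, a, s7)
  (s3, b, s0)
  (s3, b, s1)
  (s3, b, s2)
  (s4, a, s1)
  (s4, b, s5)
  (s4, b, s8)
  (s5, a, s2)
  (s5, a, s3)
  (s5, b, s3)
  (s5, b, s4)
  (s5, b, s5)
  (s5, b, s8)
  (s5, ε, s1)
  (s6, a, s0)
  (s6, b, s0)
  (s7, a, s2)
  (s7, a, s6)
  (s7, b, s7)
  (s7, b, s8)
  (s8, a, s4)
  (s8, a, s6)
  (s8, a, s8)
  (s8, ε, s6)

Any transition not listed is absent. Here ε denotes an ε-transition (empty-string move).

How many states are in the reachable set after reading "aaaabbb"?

9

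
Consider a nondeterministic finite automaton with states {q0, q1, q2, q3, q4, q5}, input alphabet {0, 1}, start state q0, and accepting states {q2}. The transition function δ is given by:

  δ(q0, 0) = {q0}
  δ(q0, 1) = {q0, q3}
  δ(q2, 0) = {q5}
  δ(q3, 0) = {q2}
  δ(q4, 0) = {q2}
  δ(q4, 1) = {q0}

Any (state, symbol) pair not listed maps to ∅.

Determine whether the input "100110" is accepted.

Yes

Start in {q0}.
Read '1': q0→{q0, q3}; now {q0, q3}.
Read '0': q0→{q0}, q3→{q2}; now {q0, q2}.
Read '0': q0→{q0}, q2→{q5}; now {q0, q5}.
Read '1': q0→{q0, q3}, q5→∅; now {q0, q3}.
Read '1': q0→{q0, q3}, q3→∅; now {q0, q3}.
Read '0': q0→{q0}, q3→{q2}; now {q0, q2}.
The final set {q0, q2} contains the accepting state q2.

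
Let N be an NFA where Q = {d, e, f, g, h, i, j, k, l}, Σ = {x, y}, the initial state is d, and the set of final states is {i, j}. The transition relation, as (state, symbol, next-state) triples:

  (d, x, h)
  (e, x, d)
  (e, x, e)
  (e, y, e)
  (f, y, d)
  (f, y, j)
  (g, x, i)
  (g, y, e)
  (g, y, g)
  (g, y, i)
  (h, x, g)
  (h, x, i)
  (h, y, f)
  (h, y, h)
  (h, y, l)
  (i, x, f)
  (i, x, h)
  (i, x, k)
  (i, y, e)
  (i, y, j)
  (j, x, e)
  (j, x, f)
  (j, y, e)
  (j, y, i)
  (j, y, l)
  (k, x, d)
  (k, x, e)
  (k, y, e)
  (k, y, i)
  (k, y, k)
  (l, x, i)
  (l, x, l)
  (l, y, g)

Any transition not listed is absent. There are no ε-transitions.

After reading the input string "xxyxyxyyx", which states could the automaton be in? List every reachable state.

{d, e, f, g, h, i, k, l}

Start in {d}.
Read 'x': d→{h}; now {h}.
Read 'x': h→{g, i}; now {g, i}.
Read 'y': g→{e, g, i}, i→{e, j}; now {e, g, i, j}.
Read 'x': e→{d, e}, g→{i}, i→{f, h, k}, j→{e, f}; now {d, e, f, h, i, k}.
Read 'y': d→∅, e→{e}, f→{d, j}, h→{f, h, l}, i→{e, j}, k→{e, i, k}; now {d, e, f, h, i, j, k, l}.
Read 'x': d→{h}, e→{d, e}, f→∅, h→{g, i}, i→{f, h, k}, j→{e, f}, k→{d, e}, l→{i, l}; now {d, e, f, g, h, i, k, l}.
Read 'y': d→∅, e→{e}, f→{d, j}, g→{e, g, i}, h→{f, h, l}, i→{e, j}, k→{e, i, k}, l→{g}; now {d, e, f, g, h, i, j, k, l}.
Read 'y': d→∅, e→{e}, f→{d, j}, g→{e, g, i}, h→{f, h, l}, i→{e, j}, j→{e, i, l}, k→{e, i, k}, l→{g}; now {d, e, f, g, h, i, j, k, l}.
Read 'x': d→{h}, e→{d, e}, f→∅, g→{i}, h→{g, i}, i→{f, h, k}, j→{e, f}, k→{d, e}, l→{i, l}; now {d, e, f, g, h, i, k, l}.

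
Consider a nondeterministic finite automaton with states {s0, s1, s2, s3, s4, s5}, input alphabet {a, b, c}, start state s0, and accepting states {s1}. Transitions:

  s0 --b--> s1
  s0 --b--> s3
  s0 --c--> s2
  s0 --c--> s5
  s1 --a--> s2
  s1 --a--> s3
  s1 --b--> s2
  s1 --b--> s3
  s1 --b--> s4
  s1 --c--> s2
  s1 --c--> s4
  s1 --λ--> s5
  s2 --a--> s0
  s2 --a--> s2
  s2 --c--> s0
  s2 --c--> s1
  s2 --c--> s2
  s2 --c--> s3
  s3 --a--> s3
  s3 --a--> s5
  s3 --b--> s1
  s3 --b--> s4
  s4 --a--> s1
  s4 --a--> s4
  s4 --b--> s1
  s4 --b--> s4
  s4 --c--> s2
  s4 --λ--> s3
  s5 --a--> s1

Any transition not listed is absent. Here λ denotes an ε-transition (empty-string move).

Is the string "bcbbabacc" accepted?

Start in {s0}.
Read 'b': s0→{s1, s3}; union {s1, s3}; ε-closure = {s1, s3, s5}.
Read 'c': s1→{s2, s4}, s3→∅, s5→∅; union {s2, s4}; ε-closure = {s2, s3, s4}.
Read 'b': s2→∅, s3→{s1, s4}, s4→{s1, s4}; union {s1, s4}; ε-closure = {s1, s3, s4, s5}.
Read 'b': s1→{s2, s3, s4}, s3→{s1, s4}, s4→{s1, s4}, s5→∅; union {s1, s2, s3, s4}; ε-closure = {s1, s2, s3, s4, s5}.
Read 'a': s1→{s2, s3}, s2→{s0, s2}, s3→{s3, s5}, s4→{s1, s4}, s5→{s1}; now {s0, s1, s2, s3, s4, s5}.
Read 'b': s0→{s1, s3}, s1→{s2, s3, s4}, s2→∅, s3→{s1, s4}, s4→{s1, s4}, s5→∅; union {s1, s2, s3, s4}; ε-closure = {s1, s2, s3, s4, s5}.
Read 'a': s1→{s2, s3}, s2→{s0, s2}, s3→{s3, s5}, s4→{s1, s4}, s5→{s1}; now {s0, s1, s2, s3, s4, s5}.
Read 'c': s0→{s2, s5}, s1→{s2, s4}, s2→{s0, s1, s2, s3}, s3→∅, s4→{s2}, s5→∅; now {s0, s1, s2, s3, s4, s5}.
Read 'c': s0→{s2, s5}, s1→{s2, s4}, s2→{s0, s1, s2, s3}, s3→∅, s4→{s2}, s5→∅; now {s0, s1, s2, s3, s4, s5}.
The final set {s0, s1, s2, s3, s4, s5} contains the accepting state s1.

Yes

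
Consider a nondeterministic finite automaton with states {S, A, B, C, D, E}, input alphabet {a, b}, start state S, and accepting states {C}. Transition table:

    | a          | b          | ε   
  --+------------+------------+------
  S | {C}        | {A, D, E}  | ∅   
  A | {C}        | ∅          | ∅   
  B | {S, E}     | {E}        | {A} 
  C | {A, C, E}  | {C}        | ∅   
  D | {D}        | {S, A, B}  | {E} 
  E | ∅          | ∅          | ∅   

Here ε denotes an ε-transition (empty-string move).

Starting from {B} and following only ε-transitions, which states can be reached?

Begin with {B}.
ε-move B → A; add A.

{A, B}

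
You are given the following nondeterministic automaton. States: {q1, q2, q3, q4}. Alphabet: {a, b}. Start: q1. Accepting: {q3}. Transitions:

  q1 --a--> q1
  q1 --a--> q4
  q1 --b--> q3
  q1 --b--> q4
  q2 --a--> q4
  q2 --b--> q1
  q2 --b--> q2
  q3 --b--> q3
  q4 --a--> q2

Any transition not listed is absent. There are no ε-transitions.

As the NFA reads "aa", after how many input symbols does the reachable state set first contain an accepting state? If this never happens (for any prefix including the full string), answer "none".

none

Start in {q1}.
Read 'a': q1→{q1, q4}; now {q1, q4}.
Read 'a': q1→{q1, q4}, q4→{q2}; now {q1, q2, q4}.
No reachable set along the way intersects F.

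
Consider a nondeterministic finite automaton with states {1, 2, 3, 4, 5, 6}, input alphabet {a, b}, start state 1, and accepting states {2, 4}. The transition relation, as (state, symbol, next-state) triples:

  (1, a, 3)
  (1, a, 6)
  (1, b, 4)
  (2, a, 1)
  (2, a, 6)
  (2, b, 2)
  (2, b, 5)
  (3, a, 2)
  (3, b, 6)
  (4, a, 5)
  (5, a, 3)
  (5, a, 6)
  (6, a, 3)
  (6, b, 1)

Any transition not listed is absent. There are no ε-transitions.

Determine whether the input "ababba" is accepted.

No

Start in {1}.
Read 'a': {1} → {3, 6}.
Read 'b': {3, 6} → {1, 6}.
Read 'a': {1, 6} → {3, 6}.
Read 'b': {3, 6} → {1, 6}.
Read 'b': {1, 6} → {1, 4}.
Read 'a': {1, 4} → {3, 5, 6}.
The final set {3, 5, 6} contains no accepting state.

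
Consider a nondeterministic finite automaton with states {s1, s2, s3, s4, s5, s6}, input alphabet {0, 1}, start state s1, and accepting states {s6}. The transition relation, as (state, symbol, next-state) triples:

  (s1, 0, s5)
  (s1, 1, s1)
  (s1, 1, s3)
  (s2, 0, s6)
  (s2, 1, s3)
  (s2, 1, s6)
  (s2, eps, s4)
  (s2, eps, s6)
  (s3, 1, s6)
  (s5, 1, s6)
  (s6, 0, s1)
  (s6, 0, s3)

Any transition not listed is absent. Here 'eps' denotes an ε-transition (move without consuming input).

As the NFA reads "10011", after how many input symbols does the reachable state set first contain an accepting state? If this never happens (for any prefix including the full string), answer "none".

none

Start in {s1}.
Read '1': s1→{s1, s3}; now {s1, s3}.
Read '0': s1→{s5}, s3→∅; now {s5}.
Read '0': s5→∅; now ∅.
The set is empty and remains empty for the remaining 2 symbols.
No reachable set along the way intersects F.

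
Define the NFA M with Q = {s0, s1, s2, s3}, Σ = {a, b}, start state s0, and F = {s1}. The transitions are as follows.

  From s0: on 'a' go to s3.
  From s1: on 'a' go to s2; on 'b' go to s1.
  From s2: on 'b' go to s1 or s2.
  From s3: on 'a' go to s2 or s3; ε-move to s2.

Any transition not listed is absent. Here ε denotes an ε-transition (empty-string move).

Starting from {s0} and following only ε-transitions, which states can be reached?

{s0}

Begin with {s0}.
No ε-moves leave this set, so the closure equals the set itself.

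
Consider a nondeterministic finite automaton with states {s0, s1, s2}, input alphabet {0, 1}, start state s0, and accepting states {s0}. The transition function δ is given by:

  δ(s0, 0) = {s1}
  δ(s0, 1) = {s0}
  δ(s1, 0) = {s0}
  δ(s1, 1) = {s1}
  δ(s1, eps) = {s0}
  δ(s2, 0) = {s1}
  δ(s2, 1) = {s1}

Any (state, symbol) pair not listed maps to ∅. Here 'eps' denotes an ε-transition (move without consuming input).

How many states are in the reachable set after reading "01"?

2

Start in {s0}.
Read '0': {s0} → {s0, s1}.
Read '1': {s0, s1} → {s0, s1}.
That set has 2 states.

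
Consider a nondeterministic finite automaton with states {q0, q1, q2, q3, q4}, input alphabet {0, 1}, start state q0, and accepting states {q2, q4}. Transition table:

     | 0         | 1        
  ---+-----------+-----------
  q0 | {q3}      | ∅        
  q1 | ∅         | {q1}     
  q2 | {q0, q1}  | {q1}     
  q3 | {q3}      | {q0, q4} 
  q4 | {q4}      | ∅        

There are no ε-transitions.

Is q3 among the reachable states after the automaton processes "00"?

Start in {q0}.
Read '0': {q0} → {q3}.
Read '0': {q3} → {q3}.
State q3 is in {q3}.

Yes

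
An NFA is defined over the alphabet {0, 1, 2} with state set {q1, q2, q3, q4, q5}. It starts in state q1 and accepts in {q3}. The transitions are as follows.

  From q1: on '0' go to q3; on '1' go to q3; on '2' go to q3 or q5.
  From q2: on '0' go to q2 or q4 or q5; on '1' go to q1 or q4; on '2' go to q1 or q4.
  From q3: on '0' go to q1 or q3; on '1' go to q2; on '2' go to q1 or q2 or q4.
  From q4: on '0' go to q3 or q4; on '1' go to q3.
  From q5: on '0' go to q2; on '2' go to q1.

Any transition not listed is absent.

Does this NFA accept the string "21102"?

Start in {q1}.
Read '2': q1→{q3, q5}; now {q3, q5}.
Read '1': q3→{q2}, q5→∅; now {q2}.
Read '1': q2→{q1, q4}; now {q1, q4}.
Read '0': q1→{q3}, q4→{q3, q4}; now {q3, q4}.
Read '2': q3→{q1, q2, q4}, q4→∅; now {q1, q2, q4}.
The final set {q1, q2, q4} contains no accepting state.

No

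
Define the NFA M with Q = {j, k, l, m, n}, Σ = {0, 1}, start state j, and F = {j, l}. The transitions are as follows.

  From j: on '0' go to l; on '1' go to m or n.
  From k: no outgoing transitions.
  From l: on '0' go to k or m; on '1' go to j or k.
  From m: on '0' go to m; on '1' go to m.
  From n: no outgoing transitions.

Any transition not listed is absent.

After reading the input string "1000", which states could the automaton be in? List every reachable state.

{m}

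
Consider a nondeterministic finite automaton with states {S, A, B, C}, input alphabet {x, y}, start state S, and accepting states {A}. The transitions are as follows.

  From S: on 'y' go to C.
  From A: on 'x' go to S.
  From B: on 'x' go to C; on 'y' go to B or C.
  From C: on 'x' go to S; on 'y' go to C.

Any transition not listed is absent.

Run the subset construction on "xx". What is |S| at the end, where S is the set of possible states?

Start in {S}.
Read 'x': {S} → ∅.
The set is empty and remains empty for the remaining 1 symbol.
That set has 0 states.

0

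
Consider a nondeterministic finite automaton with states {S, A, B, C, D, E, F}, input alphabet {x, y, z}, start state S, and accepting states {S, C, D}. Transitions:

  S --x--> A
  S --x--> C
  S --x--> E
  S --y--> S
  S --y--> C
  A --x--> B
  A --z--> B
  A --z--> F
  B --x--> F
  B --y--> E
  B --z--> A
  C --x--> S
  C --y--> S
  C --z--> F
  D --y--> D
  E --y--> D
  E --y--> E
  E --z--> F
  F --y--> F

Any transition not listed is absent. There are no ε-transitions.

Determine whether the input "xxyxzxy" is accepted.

No

Start in {S}.
Read 'x': S→{A, C, E}; now {A, C, E}.
Read 'x': A→{B}, C→{S}, E→∅; now {S, B}.
Read 'y': S→{S, C}, B→{E}; now {S, C, E}.
Read 'x': S→{A, C, E}, C→{S}, E→∅; now {S, A, C, E}.
Read 'z': S→∅, A→{B, F}, C→{F}, E→{F}; now {B, F}.
Read 'x': B→{F}, F→∅; now {F}.
Read 'y': F→{F}; now {F}.
The final set {F} contains no accepting state.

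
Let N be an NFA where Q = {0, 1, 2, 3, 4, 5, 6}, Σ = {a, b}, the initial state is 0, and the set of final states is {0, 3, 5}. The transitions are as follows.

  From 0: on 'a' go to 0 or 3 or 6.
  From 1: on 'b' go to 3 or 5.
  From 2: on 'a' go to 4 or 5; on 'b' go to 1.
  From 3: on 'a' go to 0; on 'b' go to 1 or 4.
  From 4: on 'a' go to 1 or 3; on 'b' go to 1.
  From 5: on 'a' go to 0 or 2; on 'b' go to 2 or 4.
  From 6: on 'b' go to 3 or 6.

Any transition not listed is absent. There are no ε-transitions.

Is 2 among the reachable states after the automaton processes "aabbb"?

Yes

Start in {0}.
Read 'a': 0→{0, 3, 6}; now {0, 3, 6}.
Read 'a': 0→{0, 3, 6}, 3→{0}, 6→∅; now {0, 3, 6}.
Read 'b': 0→∅, 3→{1, 4}, 6→{3, 6}; now {1, 3, 4, 6}.
Read 'b': 1→{3, 5}, 3→{1, 4}, 4→{1}, 6→{3, 6}; now {1, 3, 4, 5, 6}.
Read 'b': 1→{3, 5}, 3→{1, 4}, 4→{1}, 5→{2, 4}, 6→{3, 6}; now {1, 2, 3, 4, 5, 6}.
State 2 is in {1, 2, 3, 4, 5, 6}.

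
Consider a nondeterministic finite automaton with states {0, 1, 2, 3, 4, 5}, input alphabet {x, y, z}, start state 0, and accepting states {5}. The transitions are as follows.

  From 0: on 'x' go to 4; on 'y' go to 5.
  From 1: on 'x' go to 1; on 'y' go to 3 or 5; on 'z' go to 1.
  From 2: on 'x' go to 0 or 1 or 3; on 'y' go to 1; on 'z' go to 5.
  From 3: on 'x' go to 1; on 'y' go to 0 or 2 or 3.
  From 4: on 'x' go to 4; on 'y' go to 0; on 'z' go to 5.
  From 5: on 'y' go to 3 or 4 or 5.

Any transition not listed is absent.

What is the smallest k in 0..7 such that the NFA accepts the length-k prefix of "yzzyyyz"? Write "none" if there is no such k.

Start in {0}.
Read 'y': 0→{5}; now {5}.
None of the earlier sets intersect F, but {5} does.

1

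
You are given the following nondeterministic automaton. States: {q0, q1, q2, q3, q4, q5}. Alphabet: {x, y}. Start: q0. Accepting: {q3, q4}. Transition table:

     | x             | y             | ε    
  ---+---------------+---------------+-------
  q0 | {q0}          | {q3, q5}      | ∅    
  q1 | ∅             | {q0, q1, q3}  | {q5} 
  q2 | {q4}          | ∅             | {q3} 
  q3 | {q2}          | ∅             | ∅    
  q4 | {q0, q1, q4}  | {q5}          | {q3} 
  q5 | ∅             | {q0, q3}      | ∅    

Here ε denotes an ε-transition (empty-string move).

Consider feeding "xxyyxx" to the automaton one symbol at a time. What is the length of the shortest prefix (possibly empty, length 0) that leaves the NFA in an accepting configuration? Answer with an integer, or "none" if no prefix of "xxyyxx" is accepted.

3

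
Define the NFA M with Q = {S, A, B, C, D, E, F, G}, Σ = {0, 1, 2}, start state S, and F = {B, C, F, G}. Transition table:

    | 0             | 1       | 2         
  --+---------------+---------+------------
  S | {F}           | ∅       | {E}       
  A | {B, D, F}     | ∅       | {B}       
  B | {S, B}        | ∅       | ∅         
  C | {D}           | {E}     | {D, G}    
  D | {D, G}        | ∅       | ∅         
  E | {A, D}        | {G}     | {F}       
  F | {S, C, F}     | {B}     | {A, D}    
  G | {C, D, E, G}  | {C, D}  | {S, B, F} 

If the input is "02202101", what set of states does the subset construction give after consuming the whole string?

Start in {S}.
Read '0': {S} → {F}.
Read '2': {F} → {A, D}.
Read '2': {A, D} → {B}.
Read '0': {B} → {S, B}.
Read '2': {S, B} → {E}.
Read '1': {E} → {G}.
Read '0': {G} → {C, D, E, G}.
Read '1': {C, D, E, G} → {C, D, E, G}.

{C, D, E, G}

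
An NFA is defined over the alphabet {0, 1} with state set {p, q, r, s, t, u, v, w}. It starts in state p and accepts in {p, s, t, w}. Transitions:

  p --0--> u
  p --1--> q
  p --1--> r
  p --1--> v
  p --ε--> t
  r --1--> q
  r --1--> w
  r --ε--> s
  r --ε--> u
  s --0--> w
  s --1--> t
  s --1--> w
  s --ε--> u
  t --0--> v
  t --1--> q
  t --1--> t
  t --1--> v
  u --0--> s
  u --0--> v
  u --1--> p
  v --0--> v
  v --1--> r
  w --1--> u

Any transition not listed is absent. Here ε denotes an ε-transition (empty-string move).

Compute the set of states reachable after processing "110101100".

{s, u, v, w}

Start: ε-closure({p}) = {p, t}.
Read '1': p→{q, r, v}, t→{q, t, v}; union {q, r, t, v}; ε-closure = {q, r, s, t, u, v}.
Read '1': q→∅, r→{q, w}, s→{t, w}, t→{q, t, v}, u→{p}, v→{r}; union {p, q, r, t, v, w}; ε-closure = {p, q, r, s, t, u, v, w}.
Read '0': p→{u}, q→∅, r→∅, s→{w}, t→{v}, u→{s, v}, v→{v}, w→∅; now {s, u, v, w}.
Read '1': s→{t, w}, u→{p}, v→{r}, w→{u}; union {p, r, t, u, w}; ε-closure = {p, r, s, t, u, w}.
Read '0': p→{u}, r→∅, s→{w}, t→{v}, u→{s, v}, w→∅; now {s, u, v, w}.
Read '1': s→{t, w}, u→{p}, v→{r}, w→{u}; union {p, r, t, u, w}; ε-closure = {p, r, s, t, u, w}.
Read '1': p→{q, r, v}, r→{q, w}, s→{t, w}, t→{q, t, v}, u→{p}, w→{u}; union {p, q, r, t, u, v, w}; ε-closure = {p, q, r, s, t, u, v, w}.
Read '0': p→{u}, q→∅, r→∅, s→{w}, t→{v}, u→{s, v}, v→{v}, w→∅; now {s, u, v, w}.
Read '0': s→{w}, u→{s, v}, v→{v}, w→∅; union {s, v, w}; ε-closure = {s, u, v, w}.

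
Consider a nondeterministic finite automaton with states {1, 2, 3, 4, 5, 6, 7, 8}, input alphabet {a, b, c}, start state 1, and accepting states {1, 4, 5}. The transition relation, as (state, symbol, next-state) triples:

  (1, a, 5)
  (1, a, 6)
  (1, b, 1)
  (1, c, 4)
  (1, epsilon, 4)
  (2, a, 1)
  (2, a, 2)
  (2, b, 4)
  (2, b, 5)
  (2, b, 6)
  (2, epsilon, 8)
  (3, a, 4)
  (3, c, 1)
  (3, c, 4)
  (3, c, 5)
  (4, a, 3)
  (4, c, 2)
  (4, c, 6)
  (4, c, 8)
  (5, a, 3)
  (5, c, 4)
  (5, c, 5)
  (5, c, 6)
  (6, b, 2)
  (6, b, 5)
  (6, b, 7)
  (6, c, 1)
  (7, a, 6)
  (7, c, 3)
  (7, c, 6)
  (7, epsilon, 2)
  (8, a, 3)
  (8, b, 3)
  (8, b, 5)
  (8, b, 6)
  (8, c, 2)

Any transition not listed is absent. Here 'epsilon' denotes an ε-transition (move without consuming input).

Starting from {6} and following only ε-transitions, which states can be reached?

{6}

Begin with {6}.
No ε-moves leave this set, so the closure equals the set itself.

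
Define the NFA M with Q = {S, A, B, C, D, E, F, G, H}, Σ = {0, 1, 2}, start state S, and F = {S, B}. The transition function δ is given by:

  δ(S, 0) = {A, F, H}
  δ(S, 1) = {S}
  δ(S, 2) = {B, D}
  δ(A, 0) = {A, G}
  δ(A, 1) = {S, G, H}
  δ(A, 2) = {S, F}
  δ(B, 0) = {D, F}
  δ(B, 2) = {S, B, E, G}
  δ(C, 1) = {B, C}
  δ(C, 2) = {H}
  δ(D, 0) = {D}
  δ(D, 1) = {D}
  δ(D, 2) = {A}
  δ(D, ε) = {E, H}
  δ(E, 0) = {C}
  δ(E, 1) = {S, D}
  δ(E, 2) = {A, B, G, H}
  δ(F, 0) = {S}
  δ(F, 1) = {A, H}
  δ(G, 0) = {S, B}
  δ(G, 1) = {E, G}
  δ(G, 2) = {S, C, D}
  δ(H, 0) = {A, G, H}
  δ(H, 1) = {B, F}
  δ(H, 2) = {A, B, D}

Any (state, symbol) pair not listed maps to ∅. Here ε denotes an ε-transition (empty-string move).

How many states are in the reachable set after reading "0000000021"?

Start in {S}.
Read '0': S→{A, F, H}; now {A, F, H}.
Read '0': A→{A, G}, F→{S}, H→{A, G, H}; now {S, A, G, H}.
Read '0': S→{A, F, H}, A→{A, G}, G→{S, B}, H→{A, G, H}; now {S, A, B, F, G, H}.
Read '0': S→{A, F, H}, A→{A, G}, B→{D, F}, F→{S}, G→{S, B}, H→{A, G, H}; union {S, A, B, D, F, G, H}; ε-closure = {S, A, B, D, E, F, G, H}.
Read '0': S→{A, F, H}, A→{A, G}, B→{D, F}, D→{D}, E→{C}, F→{S}, G→{S, B}, H→{A, G, H}; union {S, A, B, C, D, F, G, H}; ε-closure = {S, A, B, C, D, E, F, G, H}.
Read '0': S→{A, F, H}, A→{A, G}, B→{D, F}, C→∅, D→{D}, E→{C}, F→{S}, G→{S, B}, H→{A, G, H}; union {S, A, B, C, D, F, G, H}; ε-closure = {S, A, B, C, D, E, F, G, H}.
Read '0': S→{A, F, H}, A→{A, G}, B→{D, F}, C→∅, D→{D}, E→{C}, F→{S}, G→{S, B}, H→{A, G, H}; union {S, A, B, C, D, F, G, H}; ε-closure = {S, A, B, C, D, E, F, G, H}.
Read '0': S→{A, F, H}, A→{A, G}, B→{D, F}, C→∅, D→{D}, E→{C}, F→{S}, G→{S, B}, H→{A, G, H}; union {S, A, B, C, D, F, G, H}; ε-closure = {S, A, B, C, D, E, F, G, H}.
Read '2': S→{B, D}, A→{S, F}, B→{S, B, E, G}, C→{H}, D→{A}, E→{A, B, G, H}, F→∅, G→{S, C, D}, H→{A, B, D}; now {S, A, B, C, D, E, F, G, H}.
Read '1': S→{S}, A→{S, G, H}, B→∅, C→{B, C}, D→{D}, E→{S, D}, F→{A, H}, G→{E, G}, H→{B, F}; now {S, A, B, C, D, E, F, G, H}.
That set has 9 states.

9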